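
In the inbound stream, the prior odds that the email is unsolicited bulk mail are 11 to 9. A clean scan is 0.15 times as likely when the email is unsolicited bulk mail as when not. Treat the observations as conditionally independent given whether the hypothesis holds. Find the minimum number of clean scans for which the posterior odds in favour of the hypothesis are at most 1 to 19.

2

Prior odds = 11/9.
Likelihood ratio per clean scan = 0.15.
Target odds = 1/19.
Require 0.15ⁿ ≤ 1/19 ÷ (11/9) = 9/209.
0.15¹ = 0.15 is still above 9/209 but 0.15² = 0.0225 is at or below it, so n = 2.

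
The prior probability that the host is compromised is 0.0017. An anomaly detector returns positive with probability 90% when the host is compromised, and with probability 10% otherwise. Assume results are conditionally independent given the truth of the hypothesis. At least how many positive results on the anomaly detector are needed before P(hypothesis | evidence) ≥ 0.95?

Prior odds = 0.0017/0.9983 = 17/9983.
Likelihood ratio of a positive result = 0.9/0.1 = 9.
Target posterior odds = 0.95/0.05 = 19.
Require 9ⁿ ≥ 19 ÷ (17/9983) = 189677/17.
9⁴ = 6561 falls short of 189677/17 but 9⁵ = 59049 reaches it, so n = 5.

5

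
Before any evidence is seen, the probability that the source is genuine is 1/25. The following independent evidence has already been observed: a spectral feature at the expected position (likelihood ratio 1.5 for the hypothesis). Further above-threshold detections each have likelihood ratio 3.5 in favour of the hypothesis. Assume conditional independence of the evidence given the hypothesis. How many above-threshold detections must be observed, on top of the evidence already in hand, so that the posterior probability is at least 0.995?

Prior odds = 0.04/0.96 = 1/24.
Bayes factor of the evidence already in hand = 1.5.
Odds after that evidence = (1/24) × 1.5 = 0.0625.
Target odds = 0.995/0.005 = 199.
Need 3.5ⁿ ≥ 199 ÷ 0.0625 = 3184.
3.5⁶ = 1838.265625 falls short of 3184 but 3.5⁷ = 823543/128 reaches it, so n = 7.

7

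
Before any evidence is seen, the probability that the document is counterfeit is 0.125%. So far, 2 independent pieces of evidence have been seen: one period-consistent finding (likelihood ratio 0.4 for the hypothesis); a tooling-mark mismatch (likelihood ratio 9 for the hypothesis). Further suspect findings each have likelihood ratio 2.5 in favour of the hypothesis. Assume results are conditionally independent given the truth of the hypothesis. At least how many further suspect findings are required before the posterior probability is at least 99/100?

11

Prior odds = 0.00125/0.99875 = 1/799.
Combined Bayes factor of the evidence already in hand = 0.4 × 9 = 3.6.
Odds after that evidence = (1/799) × 3.6 = 18/3995.
Target odds = 0.99/0.01 = 99.
Need 2.5ⁿ ≥ 99 ÷ (18/3995) = 21972.5.
2.5¹⁰ = 9765625/1024 falls short of 21972.5 but 2.5¹¹ = 48828125/2048 reaches it, so n = 11.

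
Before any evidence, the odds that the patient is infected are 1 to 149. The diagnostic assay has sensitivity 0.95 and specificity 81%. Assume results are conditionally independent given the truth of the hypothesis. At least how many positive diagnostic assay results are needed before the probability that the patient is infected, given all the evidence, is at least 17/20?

Prior odds = 1/149.
False-positive rate = 1 − 0.81 = 0.19; likelihood ratio of a positive = 0.95/0.19 = 5.
Target posterior odds = 0.85/0.15 = 17/3.
Need (1/149) × 5ⁿ ≥ 17/3, i.e. 5ⁿ ≥ 2533/3.
5⁴ = 625 falls short of 2533/3 but 5⁵ = 3125 reaches it, so n = 5.

5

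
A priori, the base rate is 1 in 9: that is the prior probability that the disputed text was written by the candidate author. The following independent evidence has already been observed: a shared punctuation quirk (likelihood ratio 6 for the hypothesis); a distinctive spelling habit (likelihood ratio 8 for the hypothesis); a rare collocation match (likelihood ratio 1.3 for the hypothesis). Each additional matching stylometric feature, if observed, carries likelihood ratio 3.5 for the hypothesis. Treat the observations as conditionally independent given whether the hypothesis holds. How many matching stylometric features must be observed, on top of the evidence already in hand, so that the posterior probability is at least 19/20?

1

Prior odds = (1/9)/(8/9) = 0.125.
Combined Bayes factor of the evidence already in hand = 6 × 8 × 1.3 = 62.4.
Odds after that evidence = 0.125 × 62.4 = 7.8.
Target odds = 0.95/0.05 = 19.
Need 3.5ⁿ ≥ 19 ÷ 7.8 = 95/39.
3.5¹ = 3.5, which meets the required 95/39; so n = 1.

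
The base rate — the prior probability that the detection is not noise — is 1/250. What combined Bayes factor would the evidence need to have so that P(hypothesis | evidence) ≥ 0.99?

Prior odds = 0.004/0.996 = 1/249.
Target odds = 0.99/0.01 = 99.
Required Bayes factor = 99 ÷ (1/249) = 24651.

24651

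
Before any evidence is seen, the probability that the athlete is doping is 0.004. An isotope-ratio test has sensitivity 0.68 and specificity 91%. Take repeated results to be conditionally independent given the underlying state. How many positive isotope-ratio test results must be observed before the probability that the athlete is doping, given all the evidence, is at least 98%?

5

Prior odds = 0.004/0.996 = 1/249.
False-positive rate = 1 − 0.91 = 0.09; likelihood ratio of a positive = 0.68/0.09 = 68/9.
Target posterior odds = 0.98/0.02 = 49.
Require (68/9)ⁿ ≥ 49 ÷ (1/249) = 12201.
(68/9)⁴ = 21381376/6561 falls short of 12201 but (68/9)⁵ ≈24622.5 reaches it, so n = 5.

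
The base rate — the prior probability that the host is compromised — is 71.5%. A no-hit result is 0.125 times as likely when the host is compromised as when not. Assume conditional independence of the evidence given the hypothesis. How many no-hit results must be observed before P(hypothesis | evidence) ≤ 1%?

Prior odds = 0.715/0.285 = 143/57.
Likelihood ratio per no-hit result = 0.125.
Target posterior odds = 0.01/0.99 = 1/99.
Require 0.125ⁿ ≤ 1/99 ÷ (143/57) = 19/4719.
0.125² = 0.015625 is still above 19/4719 but 0.125³ = 0.001953125 is at or below it, so n = 3.

3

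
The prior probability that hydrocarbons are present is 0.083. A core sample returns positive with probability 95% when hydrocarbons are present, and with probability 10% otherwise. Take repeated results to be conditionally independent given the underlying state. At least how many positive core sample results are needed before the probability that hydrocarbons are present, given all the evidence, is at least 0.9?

Prior odds = 0.083/0.917 = 83/917.
Likelihood ratio of a positive result = 0.95/0.1 = 9.5.
Target posterior odds = 0.9/0.1 = 9.
Need (83/917) × 9.5ⁿ ≥ 9, i.e. 9.5ⁿ ≥ 8253/83.
9.5² = 90.25 falls short of 8253/83 but 9.5³ = 857.375 reaches it, so n = 3.

3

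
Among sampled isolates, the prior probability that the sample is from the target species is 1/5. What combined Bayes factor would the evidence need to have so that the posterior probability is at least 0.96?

Prior odds = 0.2/0.8 = 0.25.
Target odds = 0.96/0.04 = 24.
Required Bayes factor = 24 ÷ 0.25 = 96.

96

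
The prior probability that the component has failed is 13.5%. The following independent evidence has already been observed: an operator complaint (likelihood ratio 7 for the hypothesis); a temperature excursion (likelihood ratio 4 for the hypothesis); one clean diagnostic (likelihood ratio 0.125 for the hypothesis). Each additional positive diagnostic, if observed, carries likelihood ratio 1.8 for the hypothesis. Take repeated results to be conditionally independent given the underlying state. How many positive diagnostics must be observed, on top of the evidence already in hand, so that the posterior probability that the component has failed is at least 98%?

Prior odds = 0.135/0.865 = 27/173.
Combined Bayes factor of the evidence already in hand = 7 × 4 × 0.125 = 3.5.
Odds after that evidence = (27/173) × 3.5 = 189/346.
Target odds = 0.98/0.02 = 49.
Need 1.8ⁿ ≥ 49 ÷ (189/346) = 2422/27.
1.8⁷ = 4782969/78125 falls short of 2422/27 but 1.8⁸ = 43046721/390625 reaches it, so n = 8.

8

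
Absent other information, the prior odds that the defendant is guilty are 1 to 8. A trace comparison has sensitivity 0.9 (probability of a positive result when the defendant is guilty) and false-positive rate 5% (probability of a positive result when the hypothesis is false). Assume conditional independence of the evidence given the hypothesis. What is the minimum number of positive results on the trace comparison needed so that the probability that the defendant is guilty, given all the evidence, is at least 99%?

Prior odds = 0.125.
Likelihood ratio of a positive result = 0.9/0.05 = 18.
Target posterior odds = 0.99/0.01 = 99.
Need 0.125 × 18ⁿ ≥ 99, i.e. 18ⁿ ≥ 792.
18² = 324 falls short of 792 but 18³ = 5832 reaches it, so n = 3.

3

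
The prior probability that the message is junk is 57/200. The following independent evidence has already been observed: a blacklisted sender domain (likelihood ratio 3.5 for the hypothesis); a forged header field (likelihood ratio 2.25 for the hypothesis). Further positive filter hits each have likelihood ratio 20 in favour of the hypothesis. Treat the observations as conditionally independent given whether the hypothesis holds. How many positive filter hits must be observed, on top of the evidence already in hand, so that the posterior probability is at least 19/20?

Prior odds = 0.285/0.715 = 57/143.
Combined Bayes factor of the evidence already in hand = 3.5 × 2.25 = 7.875.
Odds after that evidence = (57/143) × 7.875 = 3591/1144.
Target odds = 0.95/0.05 = 19.
Need 20ⁿ ≥ 19 ÷ (3591/1144) = 1144/189.
20¹ = 20, which meets the required 1144/189; so n = 1.

1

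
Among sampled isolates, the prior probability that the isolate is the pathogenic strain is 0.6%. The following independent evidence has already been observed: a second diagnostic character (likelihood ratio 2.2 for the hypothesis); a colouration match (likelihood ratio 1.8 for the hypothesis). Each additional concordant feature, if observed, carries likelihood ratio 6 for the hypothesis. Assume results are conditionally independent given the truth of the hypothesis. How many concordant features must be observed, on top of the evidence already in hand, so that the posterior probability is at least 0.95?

Prior odds = 0.006/0.994 = 3/497.
Combined Bayes factor of the evidence already in hand = 2.2 × 1.8 = 3.96.
Odds after that evidence = (3/497) × 3.96 = 297/12425.
Target odds = 0.95/0.05 = 19.
Need 6ⁿ ≥ 19 ÷ (297/12425) = 236075/297.
6³ = 216 falls short of 236075/297 but 6⁴ = 1296 reaches it, so n = 4.

4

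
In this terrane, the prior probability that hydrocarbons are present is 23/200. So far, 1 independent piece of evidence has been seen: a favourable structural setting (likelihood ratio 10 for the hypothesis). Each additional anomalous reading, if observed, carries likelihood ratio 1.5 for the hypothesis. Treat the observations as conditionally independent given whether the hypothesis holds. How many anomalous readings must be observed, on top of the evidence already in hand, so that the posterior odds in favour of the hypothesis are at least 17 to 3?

4

Prior odds = 0.115/0.885 = 23/177.
Bayes factor of the evidence already in hand = 10.
Odds after that evidence = (23/177) × 10 = 230/177.
Target odds = 17/3.
Need 1.5ⁿ ≥ 17/3 ÷ (230/177) = 1003/230.
1.5³ = 3.375 falls short of 1003/230 but 1.5⁴ = 5.0625 reaches it, so n = 4.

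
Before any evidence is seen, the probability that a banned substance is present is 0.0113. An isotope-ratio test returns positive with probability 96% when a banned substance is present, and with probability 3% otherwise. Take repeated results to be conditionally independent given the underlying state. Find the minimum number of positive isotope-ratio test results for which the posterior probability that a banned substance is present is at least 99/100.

3

Prior odds = 0.0113/0.9887 = 113/9887.
Likelihood ratio of a positive result = 0.96/0.03 = 32.
Target posterior odds = 0.99/0.01 = 99.
Require 32ⁿ ≥ 99 ÷ (113/9887) = 978813/113.
32² = 1024 falls short of 978813/113 but 32³ = 32768 reaches it, so n = 3.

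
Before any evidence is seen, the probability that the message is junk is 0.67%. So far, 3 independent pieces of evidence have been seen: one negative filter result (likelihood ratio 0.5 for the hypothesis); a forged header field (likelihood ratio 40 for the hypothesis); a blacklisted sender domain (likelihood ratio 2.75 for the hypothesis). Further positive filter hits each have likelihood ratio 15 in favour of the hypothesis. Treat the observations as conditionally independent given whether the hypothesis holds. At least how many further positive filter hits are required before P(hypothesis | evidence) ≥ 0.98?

2

Prior odds = 0.0067/0.9933 = 67/9933.
Combined Bayes factor of the evidence already in hand = 0.5 × 40 × 2.75 = 55.
Odds after that evidence = (67/9933) × 55 = 335/903.
Target odds = 0.98/0.02 = 49.
Need 15ⁿ ≥ 49 ÷ (335/903) = 44247/335.
15¹ = 15 falls short of 44247/335 but 15² = 225 reaches it, so n = 2.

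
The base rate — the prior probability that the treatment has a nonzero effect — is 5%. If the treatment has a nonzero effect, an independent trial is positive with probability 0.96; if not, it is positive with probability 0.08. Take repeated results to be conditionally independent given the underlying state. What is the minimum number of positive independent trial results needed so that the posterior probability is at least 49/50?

Prior odds = 0.05/0.95 = 1/19.
Likelihood ratio of a positive = 0.96/0.08 = 12.
Target posterior odds = 0.98/0.02 = 49.
Need (1/19) × 12ⁿ ≥ 49, i.e. 12ⁿ ≥ 931.
12² = 144 falls short of 931 but 12³ = 1728 reaches it, so n = 3.

3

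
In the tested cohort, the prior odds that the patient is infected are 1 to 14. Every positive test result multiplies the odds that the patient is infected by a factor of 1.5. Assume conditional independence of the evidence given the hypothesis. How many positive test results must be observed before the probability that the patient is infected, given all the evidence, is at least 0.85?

11

Prior odds = 1/14.
Likelihood ratio per positive test result = 1.5.
Target odds: 0.85 ÷ 0.15 = 17/3.
Need (1/14) × 1.5ⁿ ≥ 17/3, i.e. 1.5ⁿ ≥ 238/3.
1.5¹⁰ = 59049/1024 falls short of 238/3 but 1.5¹¹ = 177147/2048 reaches it, so n = 11.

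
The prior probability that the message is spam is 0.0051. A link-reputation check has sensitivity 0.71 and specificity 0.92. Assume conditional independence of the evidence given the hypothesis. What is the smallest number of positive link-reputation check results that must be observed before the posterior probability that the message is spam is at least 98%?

5

Prior odds = 0.0051/0.9949 = 51/9949.
False-positive rate = 1 − 0.92 = 0.08; likelihood ratio of a positive = 0.71/0.08 = 8.875.
Target posterior odds = 0.98/0.02 = 49.
Require 8.875ⁿ ≥ 49 ÷ (51/9949) = 487501/51.
8.875⁴ = 25411681/4096 falls short of 487501/51 but 8.875⁵ ≈55060.7 reaches it, so n = 5.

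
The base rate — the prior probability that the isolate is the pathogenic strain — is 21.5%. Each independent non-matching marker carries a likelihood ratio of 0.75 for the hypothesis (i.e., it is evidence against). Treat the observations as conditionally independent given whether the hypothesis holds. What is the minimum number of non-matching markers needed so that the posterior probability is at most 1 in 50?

10

Prior odds: 0.215 ÷ 0.785 = 43/157.
Likelihood ratio per non-matching marker = 0.75.
Target odds: 0.02 ÷ 0.98 = 1/49.
Need (43/157) × 0.75ⁿ ≤ 1/49, i.e. 0.75ⁿ ≤ 157/2107.
0.75⁹ = 19683/262144 is still above 157/2107 but 0.75¹⁰ = 59049/1048576 is at or below it, so n = 10.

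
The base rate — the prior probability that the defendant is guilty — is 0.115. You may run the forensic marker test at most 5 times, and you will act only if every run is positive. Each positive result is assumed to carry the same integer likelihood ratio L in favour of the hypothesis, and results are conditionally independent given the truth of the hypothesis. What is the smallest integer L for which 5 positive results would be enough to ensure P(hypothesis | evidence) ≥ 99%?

4

Prior odds = 0.115/0.885 = 23/177.
Target odds = 0.99/0.01 = 99.
Need L⁵ ≥ 99 ÷ (23/177) = 17523/23.
3⁵ = 243 < 17523/23 ≤ 1024 = 4⁵, so L = 4.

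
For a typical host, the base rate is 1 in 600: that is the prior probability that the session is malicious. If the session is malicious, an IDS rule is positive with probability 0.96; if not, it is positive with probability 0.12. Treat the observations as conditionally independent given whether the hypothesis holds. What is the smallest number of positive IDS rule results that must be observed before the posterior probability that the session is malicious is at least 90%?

Prior odds: (1/600) ÷ (599/600) = 1/599.
Likelihood ratio of a positive = 0.96/0.12 = 8.
Target posterior odds = 0.9/0.1 = 9.
Need (1/599) × 8ⁿ ≥ 9, i.e. 8ⁿ ≥ 5391.
8⁴ = 4096 falls short of 5391 but 8⁵ = 32768 reaches it, so n = 5.

5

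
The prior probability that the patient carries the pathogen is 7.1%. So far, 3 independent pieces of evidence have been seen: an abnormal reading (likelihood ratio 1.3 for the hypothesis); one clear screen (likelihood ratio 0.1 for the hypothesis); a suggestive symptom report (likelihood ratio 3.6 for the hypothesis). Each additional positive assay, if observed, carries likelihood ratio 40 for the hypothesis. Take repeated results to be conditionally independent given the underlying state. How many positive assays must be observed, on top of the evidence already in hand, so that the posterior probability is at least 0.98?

Prior odds = 0.071/0.929 = 71/929.
Combined Bayes factor of the evidence already in hand = 1.3 × 0.1 × 3.6 = 0.468.
Odds after that evidence = (71/929) × 0.468 = 8307/232250.
Target odds = 0.98/0.02 = 49.
Need 40ⁿ ≥ 49 ÷ (8307/232250) = 11380250/8307.
40¹ = 40 falls short of 11380250/8307 but 40² = 1600 reaches it, so n = 2.

2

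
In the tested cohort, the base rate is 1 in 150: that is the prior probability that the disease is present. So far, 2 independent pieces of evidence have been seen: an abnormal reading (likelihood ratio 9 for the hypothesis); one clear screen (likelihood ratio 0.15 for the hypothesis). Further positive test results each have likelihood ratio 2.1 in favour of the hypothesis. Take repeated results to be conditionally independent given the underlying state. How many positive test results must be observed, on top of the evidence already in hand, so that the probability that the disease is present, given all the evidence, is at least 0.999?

16

Prior odds = (1/150)/(149/150) = 1/149.
Combined Bayes factor of the evidence already in hand = 9 × 0.15 = 1.35.
Odds after that evidence = (1/149) × 1.35 = 27/2980.
Target odds = 0.999/0.001 = 999.
Need 2.1ⁿ ≥ 999 ÷ (27/2980) = 110260.
2.1¹⁵ ≈68122.3 falls short of 110260 but 2.1¹⁶ ≈143057 reaches it, so n = 16.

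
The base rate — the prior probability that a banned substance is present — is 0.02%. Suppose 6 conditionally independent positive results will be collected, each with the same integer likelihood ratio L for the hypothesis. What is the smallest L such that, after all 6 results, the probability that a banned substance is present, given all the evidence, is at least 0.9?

6

Prior odds = 0.0002/0.9998 = 1/4999.
Target odds = 0.9/0.1 = 9.
Need L⁶ ≥ 9 ÷ (1/4999) = 44991.
5⁶ = 15625 < 44991 ≤ 46656 = 6⁶, so L = 6.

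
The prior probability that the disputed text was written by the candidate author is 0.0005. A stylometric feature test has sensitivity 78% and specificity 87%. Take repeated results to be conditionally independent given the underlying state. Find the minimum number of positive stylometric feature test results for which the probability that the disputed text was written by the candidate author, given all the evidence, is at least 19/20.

6

Prior odds = 0.0005/0.9995 = 1/1999.
False-positive rate = 1 − 0.87 = 0.13; likelihood ratio of a positive = 0.78/0.13 = 6.
Target posterior odds = 0.95/0.05 = 19.
Require 6ⁿ ≥ 19 ÷ (1/1999) = 37981.
6⁵ = 7776 falls short of 37981 but 6⁶ = 46656 reaches it, so n = 6.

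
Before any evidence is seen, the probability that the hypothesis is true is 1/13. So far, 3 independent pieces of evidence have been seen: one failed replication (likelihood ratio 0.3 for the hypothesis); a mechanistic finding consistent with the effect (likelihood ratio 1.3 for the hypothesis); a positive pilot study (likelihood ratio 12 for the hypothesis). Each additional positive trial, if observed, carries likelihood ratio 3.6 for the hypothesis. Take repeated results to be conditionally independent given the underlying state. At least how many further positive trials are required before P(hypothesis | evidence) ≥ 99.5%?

Prior odds = (1/13)/(12/13) = 1/12.
Combined Bayes factor of the evidence already in hand = 0.3 × 1.3 × 12 = 4.68.
Odds after that evidence = (1/12) × 4.68 = 0.39.
Target odds = 0.995/0.005 = 199.
Need 3.6ⁿ ≥ 199 ÷ 0.39 = 19900/39.
3.6⁴ = 167.9616 falls short of 19900/39 but 3.6⁵ = 604.66176 reaches it, so n = 5.

5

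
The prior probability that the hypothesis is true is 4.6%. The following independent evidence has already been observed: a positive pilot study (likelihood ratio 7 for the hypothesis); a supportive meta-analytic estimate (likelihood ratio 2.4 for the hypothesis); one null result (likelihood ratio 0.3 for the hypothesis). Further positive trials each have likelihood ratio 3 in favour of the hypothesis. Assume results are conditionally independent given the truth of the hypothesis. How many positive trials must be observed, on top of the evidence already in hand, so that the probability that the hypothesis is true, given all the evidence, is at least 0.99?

6

Prior odds = 0.046/0.954 = 23/477.
Combined Bayes factor of the evidence already in hand = 7 × 2.4 × 0.3 = 5.04.
Odds after that evidence = (23/477) × 5.04 = 322/1325.
Target odds = 0.99/0.01 = 99.
Need 3ⁿ ≥ 99 ÷ (322/1325) = 131175/322.
3⁵ = 243 falls short of 131175/322 but 3⁶ = 729 reaches it, so n = 6.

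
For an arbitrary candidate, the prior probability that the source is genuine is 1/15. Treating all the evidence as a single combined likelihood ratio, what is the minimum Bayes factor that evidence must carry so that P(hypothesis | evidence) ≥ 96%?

336

Prior odds = (1/15)/(14/15) = 1/14.
Target odds = 0.96/0.04 = 24.
Required Bayes factor = 24 ÷ (1/14) = 336.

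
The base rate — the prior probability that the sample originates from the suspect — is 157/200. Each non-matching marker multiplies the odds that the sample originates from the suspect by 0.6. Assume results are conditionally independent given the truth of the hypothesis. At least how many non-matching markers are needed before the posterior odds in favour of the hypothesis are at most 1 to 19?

9

Prior odds = 0.785/0.215 = 157/43.
Likelihood ratio per non-matching marker = 0.6.
Target odds = 1/19.
Need (157/43) × 0.6ⁿ ≤ 1/19, i.e. 0.6ⁿ ≤ 43/2983.
0.6⁸ = 6561/390625 is still above 43/2983 but 0.6⁹ = 19683/1953125 is at or below it, so n = 9.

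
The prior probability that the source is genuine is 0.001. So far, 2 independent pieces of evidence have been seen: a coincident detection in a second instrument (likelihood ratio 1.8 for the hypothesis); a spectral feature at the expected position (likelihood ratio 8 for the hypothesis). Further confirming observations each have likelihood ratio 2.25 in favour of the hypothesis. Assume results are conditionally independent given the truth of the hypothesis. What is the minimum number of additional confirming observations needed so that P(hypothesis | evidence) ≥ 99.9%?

14

Prior odds = 0.001/0.999 = 1/999.
Combined Bayes factor of the evidence already in hand = 1.8 × 8 = 14.4.
Odds after that evidence = (1/999) × 14.4 = 8/555.
Target odds = 0.999/0.001 = 999.
Need 2.25ⁿ ≥ 999 ÷ (8/555) = 69305.625.
2.25¹³ ≈37876.8 falls short of 69305.625 but 2.25¹⁴ ≈85222.7 reaches it, so n = 14.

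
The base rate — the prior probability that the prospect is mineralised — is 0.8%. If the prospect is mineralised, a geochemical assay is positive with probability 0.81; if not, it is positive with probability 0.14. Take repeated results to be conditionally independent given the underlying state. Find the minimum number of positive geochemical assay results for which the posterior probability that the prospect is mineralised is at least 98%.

Prior odds = 0.008/0.992 = 1/124.
Likelihood ratio of a positive = 0.81/0.14 = 81/14.
Target odds: 0.98 ÷ 0.02 = 49.
Need (1/124) × (81/14)ⁿ ≥ 49, i.e. (81/14)ⁿ ≥ 6076.
(81/14)⁴ = 43046721/38416 falls short of 6076 but (81/14)⁵ ≈6483.13 reaches it, so n = 5.

5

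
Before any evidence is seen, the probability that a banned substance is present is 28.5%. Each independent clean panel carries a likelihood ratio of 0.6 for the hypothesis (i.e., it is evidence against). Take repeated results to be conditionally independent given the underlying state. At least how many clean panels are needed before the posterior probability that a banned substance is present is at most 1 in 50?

6

Prior odds = 0.285/0.715 = 57/143.
Likelihood ratio per clean panel = 0.6.
Target odds: 0.02 ÷ 0.98 = 1/49.
Need (57/143) × 0.6ⁿ ≤ 1/49, i.e. 0.6ⁿ ≤ 143/2793.
0.6⁵ = 0.07776 is still above 143/2793 but 0.6⁶ = 729/15625 is at or below it, so n = 6.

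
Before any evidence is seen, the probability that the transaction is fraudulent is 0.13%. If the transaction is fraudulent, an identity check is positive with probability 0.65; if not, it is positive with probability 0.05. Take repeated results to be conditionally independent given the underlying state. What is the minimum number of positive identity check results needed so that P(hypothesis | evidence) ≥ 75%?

Prior odds: 0.0013 ÷ 0.9987 = 13/9987.
Likelihood ratio of a positive = 0.65/0.05 = 13.
Target posterior odds = 0.75/0.25 = 3.
Need (13/9987) × 13ⁿ ≥ 3, i.e. 13ⁿ ≥ 29961/13.
13³ = 2197 falls short of 29961/13 but 13⁴ = 28561 reaches it, so n = 4.

4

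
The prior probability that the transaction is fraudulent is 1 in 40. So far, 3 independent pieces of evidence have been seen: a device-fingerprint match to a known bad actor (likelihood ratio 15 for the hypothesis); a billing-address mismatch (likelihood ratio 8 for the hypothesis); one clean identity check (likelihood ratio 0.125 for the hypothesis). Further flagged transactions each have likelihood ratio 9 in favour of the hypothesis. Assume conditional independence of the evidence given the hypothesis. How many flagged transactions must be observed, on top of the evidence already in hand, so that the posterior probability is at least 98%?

Prior odds = 0.025/0.975 = 1/39.
Combined Bayes factor of the evidence already in hand = 15 × 8 × 0.125 = 15.
Odds after that evidence = (1/39) × 15 = 5/13.
Target odds = 0.98/0.02 = 49.
Need 9ⁿ ≥ 49 ÷ (5/13) = 127.4.
9² = 81 falls short of 127.4 but 9³ = 729 reaches it, so n = 3.

3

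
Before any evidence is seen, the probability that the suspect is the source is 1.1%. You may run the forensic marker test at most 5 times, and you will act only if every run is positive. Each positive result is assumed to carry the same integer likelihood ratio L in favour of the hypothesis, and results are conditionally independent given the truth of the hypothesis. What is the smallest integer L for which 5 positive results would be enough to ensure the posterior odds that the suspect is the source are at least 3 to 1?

4

Prior odds = 0.011/0.989 = 11/989.
Target odds = 3.
Need L⁵ ≥ 3 ÷ (11/989) = 2967/11.
3⁵ = 243 < 2967/11 ≤ 1024 = 4⁵, so L = 4.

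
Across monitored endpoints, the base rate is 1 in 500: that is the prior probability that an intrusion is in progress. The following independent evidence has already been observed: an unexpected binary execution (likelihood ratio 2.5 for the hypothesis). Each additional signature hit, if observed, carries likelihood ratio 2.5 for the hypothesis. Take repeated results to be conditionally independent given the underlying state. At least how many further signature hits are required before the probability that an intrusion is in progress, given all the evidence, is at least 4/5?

Prior odds = 0.002/0.998 = 1/499.
Bayes factor of the evidence already in hand = 2.5.
Odds after that evidence = (1/499) × 2.5 = 5/998.
Target odds = 0.8/0.2 = 4.
Need 2.5ⁿ ≥ 4 ÷ (5/998) = 798.4.
2.5⁷ = 610.3515625 falls short of 798.4 but 2.5⁸ = 390625/256 reaches it, so n = 8.

8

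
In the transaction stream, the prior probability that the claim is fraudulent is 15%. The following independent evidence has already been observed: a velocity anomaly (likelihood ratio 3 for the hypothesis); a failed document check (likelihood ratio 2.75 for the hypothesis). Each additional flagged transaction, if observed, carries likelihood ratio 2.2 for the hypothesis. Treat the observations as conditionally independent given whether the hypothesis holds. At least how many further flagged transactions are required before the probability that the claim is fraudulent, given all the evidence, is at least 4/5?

2

Prior odds = 0.15/0.85 = 3/17.
Combined Bayes factor of the evidence already in hand = 3 × 2.75 = 8.25.
Odds after that evidence = (3/17) × 8.25 = 99/68.
Target odds = 0.8/0.2 = 4.
Need 2.2ⁿ ≥ 4 ÷ (99/68) = 272/99.
2.2¹ = 2.2 falls short of 272/99 but 2.2² = 4.84 reaches it, so n = 2.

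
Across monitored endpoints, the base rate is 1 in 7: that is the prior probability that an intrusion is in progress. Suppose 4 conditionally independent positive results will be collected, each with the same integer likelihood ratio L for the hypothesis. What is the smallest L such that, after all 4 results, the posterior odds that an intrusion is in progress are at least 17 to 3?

3

Prior odds = (1/7)/(6/7) = 1/6.
Target odds = 17/3.
Need L⁴ ≥ 17/3 ÷ (1/6) = 34.
2⁴ = 16 < 34 ≤ 81 = 3⁴, so L = 3.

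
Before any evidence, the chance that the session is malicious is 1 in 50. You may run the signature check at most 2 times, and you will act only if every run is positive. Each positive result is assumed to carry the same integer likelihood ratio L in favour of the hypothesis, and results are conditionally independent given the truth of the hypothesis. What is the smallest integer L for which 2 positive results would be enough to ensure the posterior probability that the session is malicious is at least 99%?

70

Prior odds = 0.02/0.98 = 1/49.
Target odds = 0.99/0.01 = 99.
Need L² ≥ 99 ÷ (1/49) = 4851.
69² = 4761 < 4851 ≤ 4900 = 70², so L = 70.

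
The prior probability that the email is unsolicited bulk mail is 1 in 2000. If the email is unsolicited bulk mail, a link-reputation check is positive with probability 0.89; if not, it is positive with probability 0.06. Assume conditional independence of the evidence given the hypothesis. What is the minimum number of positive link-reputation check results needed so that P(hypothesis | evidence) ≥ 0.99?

5

Prior odds: 0.0005 ÷ 0.9995 = 1/1999.
Likelihood ratio of a positive = 0.89/0.06 = 89/6.
Target odds: 0.99 ÷ 0.01 = 99.
Require (89/6)ⁿ ≥ 99 ÷ (1/1999) = 197901.
(89/6)⁴ = 62742241/1296 falls short of 197901 but (89/6)⁵ ≈718115 reaches it, so n = 5.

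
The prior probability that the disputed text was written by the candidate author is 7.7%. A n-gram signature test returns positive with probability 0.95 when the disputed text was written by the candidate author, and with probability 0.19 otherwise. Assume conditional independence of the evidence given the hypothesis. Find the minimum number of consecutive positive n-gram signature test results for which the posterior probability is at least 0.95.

Prior odds = 0.077/0.923 = 77/923.
Likelihood ratio of a positive result = 0.95/0.19 = 5.
Target odds: 0.95 ÷ 0.05 = 19.
Need (77/923) × 5ⁿ ≥ 19, i.e. 5ⁿ ≥ 17537/77.
5³ = 125 falls short of 17537/77 but 5⁴ = 625 reaches it, so n = 4.

4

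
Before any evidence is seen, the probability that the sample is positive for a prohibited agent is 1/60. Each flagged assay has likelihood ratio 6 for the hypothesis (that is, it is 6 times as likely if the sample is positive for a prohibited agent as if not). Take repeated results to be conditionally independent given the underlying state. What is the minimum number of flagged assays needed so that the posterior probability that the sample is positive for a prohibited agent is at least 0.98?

Prior odds = (1/60)/(59/60) = 1/59.
Likelihood ratio per flagged assay = 6.
Target odds: 0.98 ÷ 0.02 = 49.
Require 6ⁿ ≥ 49 ÷ (1/59) = 2891.
6⁴ = 1296 falls short of 2891 but 6⁵ = 7776 reaches it, so n = 5.

5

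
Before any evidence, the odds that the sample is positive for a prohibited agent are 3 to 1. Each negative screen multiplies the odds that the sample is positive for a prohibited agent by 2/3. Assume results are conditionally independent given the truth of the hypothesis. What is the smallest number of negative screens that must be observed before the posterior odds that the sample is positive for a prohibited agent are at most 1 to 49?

Prior odds = 3.
Likelihood ratio per negative screen = 2/3.
Target odds = 1/49.
Need 3 × (2/3)ⁿ ≤ 1/49, i.e. (2/3)ⁿ ≤ 1/147.
(2/3)¹² = 4096/531441 is still above 1/147 but (2/3)¹³ = 8192/1594323 is at or below it, so n = 13.

13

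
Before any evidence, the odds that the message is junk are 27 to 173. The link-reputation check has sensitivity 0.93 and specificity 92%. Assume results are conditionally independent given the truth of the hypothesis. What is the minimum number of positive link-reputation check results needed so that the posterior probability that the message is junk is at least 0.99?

Prior odds = 27/173.
False-positive rate = 1 − 0.92 = 0.08; likelihood ratio of a positive = 0.93/0.08 = 11.625.
Target odds: 0.99 ÷ 0.01 = 99.
Need (27/173) × 11.625ⁿ ≥ 99, i.e. 11.625ⁿ ≥ 1903/3.
11.625² = 135.140625 falls short of 1903/3 but 11.625³ = 804357/512 reaches it, so n = 3.

3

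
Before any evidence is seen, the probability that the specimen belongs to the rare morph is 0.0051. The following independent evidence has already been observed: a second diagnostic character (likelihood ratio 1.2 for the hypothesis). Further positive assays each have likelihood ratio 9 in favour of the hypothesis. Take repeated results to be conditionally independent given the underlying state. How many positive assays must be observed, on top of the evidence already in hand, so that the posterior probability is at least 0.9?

Prior odds = 0.0051/0.9949 = 51/9949.
Bayes factor of the evidence already in hand = 1.2.
Odds after that evidence = (51/9949) × 1.2 = 306/49745.
Target odds = 0.9/0.1 = 9.
Need 9ⁿ ≥ 9 ÷ (306/49745) = 49745/34.
9³ = 729 falls short of 49745/34 but 9⁴ = 6561 reaches it, so n = 4.

4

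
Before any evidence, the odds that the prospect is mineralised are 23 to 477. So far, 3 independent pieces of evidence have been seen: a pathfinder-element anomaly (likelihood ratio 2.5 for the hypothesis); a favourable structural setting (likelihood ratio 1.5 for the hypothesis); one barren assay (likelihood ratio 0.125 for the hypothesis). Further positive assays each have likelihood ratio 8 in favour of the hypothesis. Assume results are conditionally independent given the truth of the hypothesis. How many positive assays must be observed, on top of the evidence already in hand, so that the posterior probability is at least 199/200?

Prior odds = 23/477.
Combined Bayes factor of the evidence already in hand = 2.5 × 1.5 × 0.125 = 0.46875.
Odds after that evidence = (23/477) × 0.46875 = 115/5088.
Target odds = 0.995/0.005 = 199.
Need 8ⁿ ≥ 199 ÷ (115/5088) = 1012512/115.
8⁴ = 4096 falls short of 1012512/115 but 8⁵ = 32768 reaches it, so n = 5.

5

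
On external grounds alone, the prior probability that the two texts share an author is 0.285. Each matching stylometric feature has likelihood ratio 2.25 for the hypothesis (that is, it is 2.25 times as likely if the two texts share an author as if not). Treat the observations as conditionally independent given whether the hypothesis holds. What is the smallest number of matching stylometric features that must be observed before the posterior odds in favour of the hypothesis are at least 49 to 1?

Prior odds: 0.285 ÷ 0.715 = 57/143.
Likelihood ratio per matching stylometric feature = 2.25.
Target odds = 49.
Need (57/143) × 2.25ⁿ ≥ 49, i.e. 2.25ⁿ ≥ 7007/57.
2.25⁵ = 59049/1024 falls short of 7007/57 but 2.25⁶ = 531441/4096 reaches it, so n = 6.

6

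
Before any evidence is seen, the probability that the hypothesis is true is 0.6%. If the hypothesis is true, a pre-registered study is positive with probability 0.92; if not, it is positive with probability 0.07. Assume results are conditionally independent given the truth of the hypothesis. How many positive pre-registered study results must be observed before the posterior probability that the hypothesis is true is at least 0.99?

Prior odds = 0.006/0.994 = 3/497.
Likelihood ratio of a positive = 0.92/0.07 = 92/7.
Target posterior odds = 0.99/0.01 = 99.
Require (92/7)ⁿ ≥ 99 ÷ (3/497) = 16401.
(92/7)³ = 778688/343 falls short of 16401 but (92/7)⁴ = 71639296/2401 reaches it, so n = 4.

4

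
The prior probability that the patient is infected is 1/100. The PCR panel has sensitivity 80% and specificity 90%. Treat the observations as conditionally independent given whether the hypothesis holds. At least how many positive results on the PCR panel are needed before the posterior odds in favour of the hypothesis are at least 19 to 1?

Prior odds = 0.01/0.99 = 1/99.
False-positive rate = 1 − 0.9 = 0.1; likelihood ratio of a positive = 0.8/0.1 = 8.
Target odds = 19.
Require 8ⁿ ≥ 19 ÷ (1/99) = 1881.
8³ = 512 falls short of 1881 but 8⁴ = 4096 reaches it, so n = 4.

4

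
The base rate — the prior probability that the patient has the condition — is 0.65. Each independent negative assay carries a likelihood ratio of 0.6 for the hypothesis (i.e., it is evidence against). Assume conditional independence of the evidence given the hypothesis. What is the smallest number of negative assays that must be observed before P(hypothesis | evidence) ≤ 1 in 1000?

Prior odds: 0.65 ÷ 0.35 = 13/7.
Likelihood ratio per negative assay = 0.6.
Target posterior odds = 0.001/0.999 = 1/999.
Require 0.6ⁿ ≤ 1/999 ÷ (13/7) = 7/12987.
0.6¹⁴ ≈0.000783642 is still above 7/12987 but 0.6¹⁵ ≈0.000470185 is at or below it, so n = 15.

15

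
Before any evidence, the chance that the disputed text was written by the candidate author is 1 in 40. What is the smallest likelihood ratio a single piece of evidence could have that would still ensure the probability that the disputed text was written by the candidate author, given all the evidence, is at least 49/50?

1911

Prior odds = 0.025/0.975 = 1/39.
Target odds = 0.98/0.02 = 49.
Required Bayes factor = 49 ÷ (1/39) = 1911.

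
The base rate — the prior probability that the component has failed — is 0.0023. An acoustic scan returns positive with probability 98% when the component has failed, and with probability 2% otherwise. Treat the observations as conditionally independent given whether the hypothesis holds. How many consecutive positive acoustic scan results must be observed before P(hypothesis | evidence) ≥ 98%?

3

Prior odds: 0.0023 ÷ 0.9977 = 23/9977.
Likelihood ratio of a positive result = 0.98/0.02 = 49.
Target posterior odds = 0.98/0.02 = 49.
Need (23/9977) × 49ⁿ ≥ 49, i.e. 49ⁿ ≥ 488873/23.
49² = 2401 falls short of 488873/23 but 49³ = 117649 reaches it, so n = 3.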